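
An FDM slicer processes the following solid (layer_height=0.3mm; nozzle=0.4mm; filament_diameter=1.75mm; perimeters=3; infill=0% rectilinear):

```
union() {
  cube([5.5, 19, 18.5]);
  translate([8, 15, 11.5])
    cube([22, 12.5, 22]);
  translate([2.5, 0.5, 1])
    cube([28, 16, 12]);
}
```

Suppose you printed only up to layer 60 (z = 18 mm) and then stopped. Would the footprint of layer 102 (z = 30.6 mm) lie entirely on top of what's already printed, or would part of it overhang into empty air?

entirely on top

Compare the two slices. At z = 18: the cube is present — its section is the full 5.5×19 rectangle (area 104.50 mm²); the cube at (8, 15) (footprint 22×12.5) is included at this height (area 275.00 mm²); the cube at (2.5, 0.5) does not reach this height (z outside [1, 13]); Taking the union: the 2 present regions are separate (no shared area or edge), so areas and boundary lengths simply add and each stays a separate island — area = 379.50 mm². At z = 30.6: the cube does not reach this height (z outside [0, 18.5]); the cube at (8, 15) is present — its section is the full 22×12.5 rectangle (area 275.00 mm²); the cube at (2.5, 0.5) is not intersected at this z (z outside [1, 13]); Taking the union: only the 22×12.5 cube at (8, 15) is present, so the union is just that shape — area = 275.00 mm². Checking containment: the cross-section at z = 30.6 is a subset of the cross-section at z = 18.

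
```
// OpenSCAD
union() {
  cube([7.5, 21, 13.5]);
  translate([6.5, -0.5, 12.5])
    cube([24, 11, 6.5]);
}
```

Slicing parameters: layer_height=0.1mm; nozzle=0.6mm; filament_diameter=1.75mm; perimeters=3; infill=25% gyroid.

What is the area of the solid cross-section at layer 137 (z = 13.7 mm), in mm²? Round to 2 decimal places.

At z = 13.7 mm: the cube does not reach this height (z outside [0, 13.5]); the cube at (6.5, -0.5) (footprint 24×11) is included at this height (area 264.00 mm²); Combining (union): only the 24×11 cube at (6.5, -0.5) is present, so the union is just that shape — area = 264.00 mm². Overall, the cross-section is a single solid region. Net area = 264.00 mm².

264.00 mm²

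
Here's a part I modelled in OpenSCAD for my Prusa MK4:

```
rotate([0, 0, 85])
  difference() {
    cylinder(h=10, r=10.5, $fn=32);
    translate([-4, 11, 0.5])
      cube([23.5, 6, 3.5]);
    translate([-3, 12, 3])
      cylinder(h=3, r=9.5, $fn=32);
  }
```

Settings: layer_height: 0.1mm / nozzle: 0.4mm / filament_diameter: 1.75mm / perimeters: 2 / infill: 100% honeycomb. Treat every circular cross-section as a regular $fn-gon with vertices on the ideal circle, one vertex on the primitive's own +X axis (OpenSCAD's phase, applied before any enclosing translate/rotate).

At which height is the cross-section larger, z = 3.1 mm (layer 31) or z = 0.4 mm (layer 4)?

layer 4 (z = 0.4 mm)

Layer 31 (z = 3.1): the r=10.5 cylinder gives a regular 32-gon of circumradius 10.5 (constant along its height) (area = (32/2)·10.500²·sin(360°/32) = 344.14 mm²); the cube at (-4, 11) (footprint 23.5×6) is included at this height (area 141.00 mm²); the r=9.5 cylinder at (-3, 12) contributes a regular 32-gon of circumradius 9.5 (area = (32/2)·9.500²·sin(360°/32) = 281.71 mm²); Subtracting the remaining from the first: starting from the r=10.5 cylinder (344.14 mm²), the 23.5×6 cube at (-4, 11) misses the remaining region (no effect); the r=9.5 cylinder at (-3, 12) partially overlaps it — only the 82.27 mm² overlap (of its 281.71 mm²) is removed, clipping the outline — area = 261.87 mm²; (whole slice rotated 85° about Z — lengths, areas and connectivity unchanged). So its area = 261.87 mm². Layer 4 (z = 0.4): the cylinder: section is a regular 32-gon, circumradius r=10.5 (area = (32/2)·10.500²·sin(360°/32) = 344.14 mm²); the cube at (-4, 11) is absent (z outside [0.5, 4]); the cylinder at (-3, 12) does not reach this height (z outside [3, 6]); Subtracting the remaining from the first: none of the subtracted shapes is present at this height, so the r=10.5 cylinder is unchanged — area = 344.14 mm²; (rotated 85° about Z; rotation is an isometry so areas/perimeters/island counts are preserved). So its area = 344.14 mm². Layer 4 is larger (344.14 vs 261.87 mm²).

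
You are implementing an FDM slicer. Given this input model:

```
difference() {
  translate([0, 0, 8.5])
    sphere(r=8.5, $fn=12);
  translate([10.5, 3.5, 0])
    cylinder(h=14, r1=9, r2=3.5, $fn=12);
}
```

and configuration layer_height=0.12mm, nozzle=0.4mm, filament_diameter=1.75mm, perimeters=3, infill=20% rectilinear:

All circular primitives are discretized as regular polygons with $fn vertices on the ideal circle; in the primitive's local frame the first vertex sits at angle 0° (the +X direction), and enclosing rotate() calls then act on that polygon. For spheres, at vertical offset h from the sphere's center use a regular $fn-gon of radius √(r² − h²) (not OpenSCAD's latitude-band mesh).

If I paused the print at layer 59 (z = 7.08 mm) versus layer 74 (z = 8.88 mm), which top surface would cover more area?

layer 74 (z = 8.88 mm)

Layer 59 (z = 7.08): the sphere: section is a regular 12-gon, circumradius = √(r²−h²) = √(8.5²−1.42²) = 8.381 (area = (12/2)·8.381²·sin(360°/12) = 210.70 mm²); the cone at (10.5, 3.5) contributes a regular 12-gon of circumradius 6.219 (interpolated between r1=9 and r2=3.5 at t=0.506) (area = (12/2)·6.219²·sin(360°/12) = 116.01 mm²); After the difference (first − rest): starting from the r=8.5 sphere (210.70 mm²), the cone at (10.5, 3.5) partially overlaps it — only the 19.33 mm² overlap (of its 116.01 mm²) is removed, clipping the outline — area = 191.37 mm². So its area = 191.37 mm². Layer 74 (z = 8.88): the r=8.5 sphere slices to a regular 12-gon of circumradius 8.492 (√(r²−h²) with h=0.38 from center) (area = (12/2)·8.492²·sin(360°/12) = 216.32 mm²); the cone at (10.5, 3.5) contributes a regular 12-gon of circumradius 5.511 (interpolated between r1=9 and r2=3.5 at t=0.634) (area = (12/2)·5.511²·sin(360°/12) = 91.13 mm²); Subtracting the remaining from the first: starting from the r=8.5 sphere (216.32 mm²), the cone at (10.5, 3.5) partially overlaps it — only the 13.95 mm² overlap (of its 91.13 mm²) is removed, clipping the outline — area = 202.36 mm². So its area = 202.36 mm². Layer 74 is larger (202.36 vs 191.37 mm²).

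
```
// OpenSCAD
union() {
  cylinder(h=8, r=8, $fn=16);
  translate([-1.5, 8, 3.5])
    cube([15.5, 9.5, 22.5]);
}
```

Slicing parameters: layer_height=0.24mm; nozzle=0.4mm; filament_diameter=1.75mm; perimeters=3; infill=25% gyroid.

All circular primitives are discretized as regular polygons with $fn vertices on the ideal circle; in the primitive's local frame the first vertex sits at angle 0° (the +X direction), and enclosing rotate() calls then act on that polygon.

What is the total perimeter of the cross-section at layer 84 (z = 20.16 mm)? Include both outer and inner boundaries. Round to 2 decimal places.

At z = 20.16 mm: the cylinder does not reach this height (z outside [0, 8]); the 15.5×9.5 cube at (-1.5, 8) contributes its full rectangle (perimeter 50.00 mm); Merging all regions: only the 15.5×9.5 cube at (-1.5, 8) is present, so the union is just that shape — boundary = 50.00 mm. Overall, the cross-section is a single solid region. Total boundary length (outer) = 50.00 mm.

50.00 mm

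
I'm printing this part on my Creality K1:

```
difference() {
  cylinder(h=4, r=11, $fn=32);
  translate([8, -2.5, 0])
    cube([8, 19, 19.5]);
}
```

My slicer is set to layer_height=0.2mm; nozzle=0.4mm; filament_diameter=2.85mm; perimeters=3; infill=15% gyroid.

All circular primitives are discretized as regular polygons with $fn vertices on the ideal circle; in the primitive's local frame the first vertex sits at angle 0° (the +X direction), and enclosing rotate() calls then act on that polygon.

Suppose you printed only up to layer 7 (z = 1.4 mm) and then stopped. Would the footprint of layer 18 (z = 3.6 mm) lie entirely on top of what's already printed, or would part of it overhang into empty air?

Compare the two slices. At z = 1.4: the cylinder: section is a regular 32-gon, circumradius r=11 (area = (32/2)·11.000²·sin(360°/32) = 377.69 mm²); the cube at (8, -2.5) (footprint 8×19) is included at this height (area 152.00 mm²); After the difference (first − rest): starting from the r=11 cylinder (377.69 mm²), the 8×19 cube at (8, -2.5) partially overlaps it — only the 22.45 mm² overlap (of its 152.00 mm²) is removed, clipping the outline — area = 355.25 mm². At z = 3.6: the cylinder: section is a regular 32-gon, circumradius r=11 (area = (32/2)·11.000²·sin(360°/32) = 377.69 mm²); the 8×19 cube at (8, -2.5) contributes its full rectangle (area 152.00 mm²); Subtracting the remaining from the first: starting from the r=11 cylinder (377.69 mm²), the 8×19 cube at (8, -2.5) partially overlaps it — only the 22.45 mm² overlap (of its 152.00 mm²) is removed, clipping the outline — area = 355.25 mm². Checking containment: the cross-section at z = 3.6 is a subset of the cross-section at z = 1.4.

entirely on top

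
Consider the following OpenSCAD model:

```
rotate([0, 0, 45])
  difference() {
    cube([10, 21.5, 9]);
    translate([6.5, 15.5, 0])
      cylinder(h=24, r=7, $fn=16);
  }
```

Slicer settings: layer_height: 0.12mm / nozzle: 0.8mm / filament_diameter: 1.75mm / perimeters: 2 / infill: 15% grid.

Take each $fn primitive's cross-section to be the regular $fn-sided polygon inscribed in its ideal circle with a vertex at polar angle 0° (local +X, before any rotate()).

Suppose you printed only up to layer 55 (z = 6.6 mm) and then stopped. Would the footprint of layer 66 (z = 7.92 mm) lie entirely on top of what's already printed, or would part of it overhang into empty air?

entirely on top

Compare the two slices. At z = 6.6: the cube (footprint 10×21.5) is included at this height (area 215.00 mm²); the r=7 cylinder at (6.5, 15.5) gives a regular 16-gon of circumradius 7 (constant along its height) (area = (16/2)·7.000²·sin(360°/16) = 150.01 mm²); Taking the first minus the rest: starting from the 10×21.5 cube (215.00 mm²), the r=7 cylinder at (6.5, 15.5) partially overlaps it — only the 115.74 mm² overlap (of its 150.01 mm²) is removed, clipping the outline — area = 99.26 mm²; (whole slice rotated 45° about Z — lengths, areas and connectivity unchanged). At z = 7.92: the cube (footprint 10×21.5) is included at this height (area 215.00 mm²); the r=7 cylinder at (6.5, 15.5) gives a regular 16-gon of circumradius 7 (constant along its height) (area = (16/2)·7.000²·sin(360°/16) = 150.01 mm²); Subtracting the remaining from the first: starting from the 10×21.5 cube (215.00 mm²), the r=7 cylinder at (6.5, 15.5) partially overlaps it — only the 115.74 mm² overlap (of its 150.01 mm²) is removed, clipping the outline — area = 99.26 mm²; (rotated 45° about Z; rotation is an isometry so areas/perimeters/island counts are preserved). Checking containment: the cross-section at z = 7.92 is a subset of the cross-section at z = 6.6.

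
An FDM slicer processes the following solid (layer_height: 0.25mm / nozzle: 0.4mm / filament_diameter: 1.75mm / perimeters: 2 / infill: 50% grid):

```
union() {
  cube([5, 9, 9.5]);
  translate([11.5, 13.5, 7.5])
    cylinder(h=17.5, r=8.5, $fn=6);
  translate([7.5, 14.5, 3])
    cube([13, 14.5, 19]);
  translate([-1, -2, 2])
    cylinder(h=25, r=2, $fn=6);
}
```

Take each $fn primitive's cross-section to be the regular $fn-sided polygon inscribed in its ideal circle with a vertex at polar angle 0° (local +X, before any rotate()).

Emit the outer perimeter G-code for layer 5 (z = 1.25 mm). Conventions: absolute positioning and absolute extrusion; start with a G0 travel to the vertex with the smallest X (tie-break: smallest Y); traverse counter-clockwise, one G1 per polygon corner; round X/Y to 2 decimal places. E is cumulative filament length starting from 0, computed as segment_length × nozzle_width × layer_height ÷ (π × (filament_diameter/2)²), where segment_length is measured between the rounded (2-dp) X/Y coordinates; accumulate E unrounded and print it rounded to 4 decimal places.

At z = 1.25 mm: the cube is present — its section is the full 5×9 rectangle; the cylinder at (11.5, 13.5) does not reach this height (z outside [7.5, 25]); the cube at (7.5, 14.5) does not reach this height (z outside [3, 22]); the cylinder at (-1, -2) is absent (z outside [2, 27]); Merging all regions: only the 5×9 cube is present, so the union is just that shape — 1 connected region. The outline is a single polygon with 4 vertices. Extrusion per mm of travel: 0.4 × 0.25 / (π × 0.875²) = 0.041575. Accumulating E over each segment gives final E = 1.1641.

G0 X0.00 Y0.00 Z1.25
G1 X5.00 Y0.00 E0.2079
G1 X5.00 Y9.00 E0.5821
G1 X0.00 Y9.00 E0.7899
G1 X0.00 Y0.00 E1.1641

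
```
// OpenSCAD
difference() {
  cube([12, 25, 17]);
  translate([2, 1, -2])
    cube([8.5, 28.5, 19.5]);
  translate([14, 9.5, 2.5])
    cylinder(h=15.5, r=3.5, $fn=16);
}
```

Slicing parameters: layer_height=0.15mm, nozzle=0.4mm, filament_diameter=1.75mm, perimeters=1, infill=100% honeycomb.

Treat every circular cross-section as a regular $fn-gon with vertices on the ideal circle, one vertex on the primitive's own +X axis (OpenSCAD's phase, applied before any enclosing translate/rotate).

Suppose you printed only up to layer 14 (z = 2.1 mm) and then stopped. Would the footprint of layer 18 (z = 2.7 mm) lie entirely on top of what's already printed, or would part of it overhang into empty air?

Compare the two slices. At z = 2.1: the cube (footprint 12×25) is included at this height (area 300.00 mm²); the cube at (2, 1) (footprint 8.5×28.5) is included at this height (area 242.25 mm²); the cylinder at (14, 9.5) is not intersected at this z (z outside [2.5, 18]); After the difference (first − rest): starting from the 12×25 cube (300.00 mm²), the 8.5×28.5 cube at (2, 1) partially overlaps it — only the 204.00 mm² overlap (of its 242.25 mm²) is removed, clipping the outline — area = 96.00 mm². At z = 2.7: the 12×25 cube contributes its full rectangle (area 300.00 mm²); the 8.5×28.5 cube at (2, 1) contributes its full rectangle (area 242.25 mm²); the r=3.5 cylinder at (14, 9.5) gives a regular 16-gon of circumradius 3.5 (constant along its height) (area = (16/2)·3.500²·sin(360°/16) = 37.50 mm²); After the difference (first − rest): starting from the 12×25 cube (300.00 mm²), the 8.5×28.5 cube at (2, 1) partially overlaps it — only the 204.00 mm² overlap (of its 242.25 mm²) is removed, clipping the outline; the r=3.5 cylinder at (14, 9.5) partially overlaps it — only the 5.75 mm² overlap (of its 37.50 mm²) is removed, clipping the outline — area = 90.25 mm². Checking containment: the cross-section at z = 2.7 is a subset of the cross-section at z = 2.1.

entirely on top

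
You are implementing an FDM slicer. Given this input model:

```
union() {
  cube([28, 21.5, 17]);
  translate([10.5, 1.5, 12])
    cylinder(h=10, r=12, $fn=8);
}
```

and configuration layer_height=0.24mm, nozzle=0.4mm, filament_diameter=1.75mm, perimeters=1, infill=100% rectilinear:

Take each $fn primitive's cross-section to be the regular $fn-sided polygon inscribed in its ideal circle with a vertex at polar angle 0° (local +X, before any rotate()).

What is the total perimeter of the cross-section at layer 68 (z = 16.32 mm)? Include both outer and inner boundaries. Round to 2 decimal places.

111.03 mm

At z = 16.32 mm: the cube is present — its section is the full 28×21.5 rectangle (perimeter 99.00 mm); the r=12 cylinder at (10.5, 1.5) gives a regular 8-gon of circumradius 12 (constant along its height) (perimeter = 2·8·12.000·sin(180°/8) = 73.48 mm); Merging all regions: the regions partially overlap (shared area 234.21 mm²), so the edge portions inside another operand are dropped and the merged outline is re-measured after clipping — boundary = 111.03 mm. Overall, the cross-section is a single solid region. Total boundary length (outer) = 111.03 mm.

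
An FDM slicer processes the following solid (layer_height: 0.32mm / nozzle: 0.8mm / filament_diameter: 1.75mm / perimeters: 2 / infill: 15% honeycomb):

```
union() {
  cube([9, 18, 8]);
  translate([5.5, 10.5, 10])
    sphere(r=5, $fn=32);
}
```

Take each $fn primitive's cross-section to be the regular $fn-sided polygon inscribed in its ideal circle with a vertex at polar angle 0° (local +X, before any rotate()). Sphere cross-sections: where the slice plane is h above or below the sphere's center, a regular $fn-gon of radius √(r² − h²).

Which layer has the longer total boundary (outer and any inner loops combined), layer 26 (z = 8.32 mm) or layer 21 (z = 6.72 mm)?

layer 21 (z = 6.72 mm)

Layer 26 (z = 8.32): the cube does not reach this height (z outside [0, 8]); the r=5 sphere at (5.5, 10.5) slices to a regular 32-gon of circumradius 4.709 (√(r²−h²) with h=1.68 from center) (perimeter = 2·32·4.709·sin(180°/32) = 29.54 mm); Merging all regions: only the r=5 sphere at (5.5, 10.5) is present, so the union is just that shape — boundary = 29.54 mm. So its perimeter = 29.54 mm. Layer 21 (z = 6.72): the cube (footprint 9×18) is included at this height (perimeter 54.00 mm); the r=5 sphere at (5.5, 10.5) contributes a regular 32-gon of circumradius √(5²−3.28²) = 3.774 (perimeter = 2·32·3.774·sin(180°/32) = 23.67 mm); Combining (union): the regions partially overlap (shared area 43.97 mm²), so the edge portions inside another operand are dropped and the merged outline is re-measured after clipping — boundary = 54.07 mm. So its perimeter = 54.07 mm. Layer 21 is larger (54.07 vs 29.54 mm).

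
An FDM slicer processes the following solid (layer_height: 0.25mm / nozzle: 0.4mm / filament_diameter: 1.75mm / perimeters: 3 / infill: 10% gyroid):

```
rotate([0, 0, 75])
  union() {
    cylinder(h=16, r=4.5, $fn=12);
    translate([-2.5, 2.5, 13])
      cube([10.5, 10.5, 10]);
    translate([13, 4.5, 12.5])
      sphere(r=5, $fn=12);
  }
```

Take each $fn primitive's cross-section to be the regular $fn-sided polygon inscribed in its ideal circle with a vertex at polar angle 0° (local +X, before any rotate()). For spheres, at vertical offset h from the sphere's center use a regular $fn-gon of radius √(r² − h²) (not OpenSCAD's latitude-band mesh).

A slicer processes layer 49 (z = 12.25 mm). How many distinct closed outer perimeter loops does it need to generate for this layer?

At z = 12.25 mm: the r=4.5 cylinder gives a regular 12-gon of circumradius 4.5 (constant along its height); the cube at (-2.5, 2.5) does not reach this height (z outside [13, 23]); the r=5 sphere at (13, 4.5) slices to a regular 12-gon of circumradius 4.994 (√(r²−h²) with h=0.25 from center); Taking the union: the 2 present regions are separate (no shared area or edge), so areas and boundary lengths simply add and each stays a separate island — 2 connected regions; (rotated 75° about Z; rotation is an isometry so areas/perimeters/island counts are preserved). The result has 2 disconnected regions.

2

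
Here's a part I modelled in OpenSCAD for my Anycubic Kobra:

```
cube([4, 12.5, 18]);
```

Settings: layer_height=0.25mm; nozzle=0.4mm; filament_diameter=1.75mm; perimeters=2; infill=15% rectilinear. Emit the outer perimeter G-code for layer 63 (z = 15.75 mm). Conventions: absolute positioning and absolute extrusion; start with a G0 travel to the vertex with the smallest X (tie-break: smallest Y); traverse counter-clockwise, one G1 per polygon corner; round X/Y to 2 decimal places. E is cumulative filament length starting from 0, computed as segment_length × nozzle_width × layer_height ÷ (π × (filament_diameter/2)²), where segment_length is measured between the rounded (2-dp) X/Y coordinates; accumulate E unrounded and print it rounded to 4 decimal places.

At z = 15.75 mm: the 4×12.5 cube contributes its full rectangle. The outline is a single polygon with 4 vertices. Extrusion per mm of travel: 0.4 × 0.25 / (π × 0.875²) = 0.041575. Accumulating E over each segment gives final E = 1.3720.

G0 X0.00 Y0.00 Z15.75
G1 X4.00 Y0.00 E0.1663
G1 X4.00 Y12.50 E0.6860
G1 X0.00 Y12.50 E0.8523
G1 X0.00 Y0.00 E1.3720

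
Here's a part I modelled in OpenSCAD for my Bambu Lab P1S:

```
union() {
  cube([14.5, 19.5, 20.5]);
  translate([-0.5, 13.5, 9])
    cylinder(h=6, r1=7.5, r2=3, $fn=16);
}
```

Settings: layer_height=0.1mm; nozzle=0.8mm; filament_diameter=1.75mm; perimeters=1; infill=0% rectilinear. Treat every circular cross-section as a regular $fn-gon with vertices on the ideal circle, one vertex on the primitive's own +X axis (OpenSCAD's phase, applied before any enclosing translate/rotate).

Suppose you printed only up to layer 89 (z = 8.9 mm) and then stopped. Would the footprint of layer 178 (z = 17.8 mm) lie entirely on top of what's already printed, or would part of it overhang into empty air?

entirely on top

Compare the two slices. At z = 8.9: the cube is present — its section is the full 14.5×19.5 rectangle (area 282.75 mm²); the cone at (-0.5, 13.5) is absent (z outside [9, 15]); Taking the union: only the 14.5×19.5 cube is present, so the union is just that shape — area = 282.75 mm². At z = 17.8: the cube is present — its section is the full 14.5×19.5 rectangle (area 282.75 mm²); the cone at (-0.5, 13.5) is absent (z outside [9, 15]); Taking the union: only the 14.5×19.5 cube is present, so the union is just that shape — area = 282.75 mm². Checking containment: the cross-section at z = 17.8 is a subset of the cross-section at z = 8.9.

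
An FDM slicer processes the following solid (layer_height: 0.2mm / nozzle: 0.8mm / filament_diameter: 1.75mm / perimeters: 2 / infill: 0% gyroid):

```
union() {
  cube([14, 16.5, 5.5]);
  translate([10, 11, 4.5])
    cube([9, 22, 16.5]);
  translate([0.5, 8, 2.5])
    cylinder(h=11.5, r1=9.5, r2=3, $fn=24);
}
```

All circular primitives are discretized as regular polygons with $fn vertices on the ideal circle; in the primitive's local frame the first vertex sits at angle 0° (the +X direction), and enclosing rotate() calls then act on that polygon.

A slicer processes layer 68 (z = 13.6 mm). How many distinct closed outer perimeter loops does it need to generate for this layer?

At z = 13.6 mm: the cube is not intersected at this z (z outside [0, 5.5]); the cube at (10, 11) (footprint 9×22) is included at this height; the cone at (0.5, 8): at t=0.965 of its height the radius interpolates to r₁+(r₂−r₁)t = 3.226, giving a regular 24-gon of that circumradius; Combining (union): the 2 present regions are separate (no shared area or edge), so areas and boundary lengths simply add and each stays a separate island — 2 connected regions. The result has 2 disconnected regions.

2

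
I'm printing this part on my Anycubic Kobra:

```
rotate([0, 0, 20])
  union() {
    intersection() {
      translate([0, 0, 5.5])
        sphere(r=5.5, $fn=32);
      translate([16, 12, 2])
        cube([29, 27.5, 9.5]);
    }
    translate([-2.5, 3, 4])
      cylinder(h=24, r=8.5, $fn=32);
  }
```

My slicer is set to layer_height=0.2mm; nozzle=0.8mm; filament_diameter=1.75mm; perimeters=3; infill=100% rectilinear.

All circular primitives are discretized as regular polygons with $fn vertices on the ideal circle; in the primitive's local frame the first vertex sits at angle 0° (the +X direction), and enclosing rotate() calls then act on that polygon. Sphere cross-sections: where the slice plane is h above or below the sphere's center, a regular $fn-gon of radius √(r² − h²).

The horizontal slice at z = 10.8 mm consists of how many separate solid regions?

At z = 10.8 mm: the r=5.5 sphere contributes a regular 32-gon of circumradius √(5.5²−5.3²) = 1.470; the cube at (16, 12) is present — its section is the full 29×27.5 rectangle; Taking the intersection: the 29×27.5 cube at (16, 12) does not overlap the r=5.5 sphere (empty) — nothing remains; the r=8.5 cylinder at (-2.5, 3) gives a regular 32-gon of circumradius 8.5 (constant along its height); Merging all regions: only the r=8.5 cylinder at (-2.5, 3) is present, so the union is just that shape — 1 connected region; (rotated 20° about Z; rotation is an isometry so areas/perimeters/island counts are preserved). The result has 1 disconnected region.

1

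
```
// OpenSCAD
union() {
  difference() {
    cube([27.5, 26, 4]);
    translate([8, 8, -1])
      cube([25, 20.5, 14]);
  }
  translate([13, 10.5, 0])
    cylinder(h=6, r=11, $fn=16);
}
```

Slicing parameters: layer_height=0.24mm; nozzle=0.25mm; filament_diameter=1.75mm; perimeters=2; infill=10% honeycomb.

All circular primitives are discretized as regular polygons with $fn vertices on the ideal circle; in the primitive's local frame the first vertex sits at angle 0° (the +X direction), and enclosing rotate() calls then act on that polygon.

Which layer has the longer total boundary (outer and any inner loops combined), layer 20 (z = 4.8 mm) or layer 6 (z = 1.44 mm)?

layer 6 (z = 1.44 mm)

Layer 20 (z = 4.8): the cube does not reach this height (z outside [0, 4]); the cube at (8, 8) (footprint 25×20.5) is included at this height (perimeter 91.00 mm); After the difference (first − rest): the first operand is absent here, so nothing remains; the r=11 cylinder at (13, 10.5) contributes a regular 16-gon of circumradius 11 (perimeter = 2·16·11.000·sin(180°/16) = 68.67 mm); Merging all regions: only the r=11 cylinder at (13, 10.5) is present, so the union is just that shape — boundary = 68.67 mm. So its perimeter = 68.67 mm. Layer 6 (z = 1.44): the cube (footprint 27.5×26) is included at this height (perimeter 107.00 mm); the cube at (8, 8) (footprint 25×20.5) is included at this height (perimeter 91.00 mm); Taking the first minus the rest: starting from the 27.5×26 cube, the 25×20.5 cube at (8, 8) partially overlaps it — only the 351.00 mm² overlap (of its 512.50 mm²) is removed, clipping the outline — boundary = 107.00 mm; the r=11 cylinder at (13, 10.5) gives a regular 16-gon of circumradius 11 (constant along its height) (perimeter = 2·16·11.000·sin(180°/16) = 68.67 mm); Combining (union): the regions partially overlap (shared area 184.83 mm²), so the edge portions inside another operand are dropped and the merged outline is re-measured after clipping — boundary = 104.42 mm. So its perimeter = 104.42 mm. Layer 6 is larger (104.42 vs 68.67 mm).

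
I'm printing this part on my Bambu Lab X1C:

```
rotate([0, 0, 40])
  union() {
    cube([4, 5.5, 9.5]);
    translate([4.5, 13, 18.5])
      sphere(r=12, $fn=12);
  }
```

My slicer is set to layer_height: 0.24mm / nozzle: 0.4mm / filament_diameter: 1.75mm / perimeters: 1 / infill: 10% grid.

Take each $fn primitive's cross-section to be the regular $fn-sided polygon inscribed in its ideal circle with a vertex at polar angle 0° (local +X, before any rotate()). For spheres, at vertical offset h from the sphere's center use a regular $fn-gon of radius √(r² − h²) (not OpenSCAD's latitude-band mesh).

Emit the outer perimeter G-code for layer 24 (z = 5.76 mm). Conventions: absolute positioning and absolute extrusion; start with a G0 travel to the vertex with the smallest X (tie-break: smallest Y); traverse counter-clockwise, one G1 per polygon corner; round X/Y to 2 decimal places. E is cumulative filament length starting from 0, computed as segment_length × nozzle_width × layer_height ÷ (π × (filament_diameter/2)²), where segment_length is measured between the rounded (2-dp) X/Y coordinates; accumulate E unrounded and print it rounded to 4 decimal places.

G0 X-3.54 Y4.21 Z5.76
G1 X0.00 Y0.00 E0.2195
G1 X3.06 Y2.57 E0.3790
G1 X-0.47 Y6.78 E0.5983
G1 X-3.54 Y4.21 E0.7581

At z = 5.76 mm: the 4×5.5 cube contributes its full rectangle; the sphere at (4.5, 13) is not intersected at this z (|z−center|=12.740 > r=12); Combining (union): only the 4×5.5 cube is present, so the union is just that shape — 1 connected region; (whole slice rotated 40° about Z — lengths, areas and connectivity unchanged). The outline is a single polygon with 4 vertices. Extrusion per mm of travel: 0.4 × 0.24 / (π × 0.875²) = 0.039912. Accumulating E over each segment gives final E = 0.7581.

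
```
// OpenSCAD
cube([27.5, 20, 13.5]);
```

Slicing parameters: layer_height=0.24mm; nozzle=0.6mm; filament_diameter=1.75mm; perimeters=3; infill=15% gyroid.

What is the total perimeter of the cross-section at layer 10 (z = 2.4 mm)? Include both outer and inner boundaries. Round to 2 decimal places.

95.00 mm

At z = 2.4 mm: the cube is present — its section is the full 27.5×20 rectangle (perimeter 95.00 mm). Overall, the cross-section is a single solid region. Total boundary length (outer) = 95.00 mm.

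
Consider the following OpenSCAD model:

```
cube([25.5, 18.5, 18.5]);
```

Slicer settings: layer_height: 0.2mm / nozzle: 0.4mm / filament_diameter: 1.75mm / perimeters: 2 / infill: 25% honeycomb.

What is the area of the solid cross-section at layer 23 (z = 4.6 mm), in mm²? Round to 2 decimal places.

471.75 mm²

At z = 4.6 mm: the cube is present — its section is the full 25.5×18.5 rectangle (area 471.75 mm²). Overall, the cross-section is a single solid region. Net area = 471.75 mm².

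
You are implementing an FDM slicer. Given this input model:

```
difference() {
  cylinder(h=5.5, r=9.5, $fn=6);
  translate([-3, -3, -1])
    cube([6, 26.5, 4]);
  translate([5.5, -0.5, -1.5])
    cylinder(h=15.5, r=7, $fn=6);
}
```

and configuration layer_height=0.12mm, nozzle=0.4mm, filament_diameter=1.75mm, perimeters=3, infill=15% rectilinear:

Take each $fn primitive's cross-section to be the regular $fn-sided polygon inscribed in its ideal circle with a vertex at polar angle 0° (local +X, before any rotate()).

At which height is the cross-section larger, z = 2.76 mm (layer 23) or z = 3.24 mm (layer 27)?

layer 27 (z = 3.24 mm)

Layer 23 (z = 2.76): the r=9.5 cylinder contributes a regular 6-gon of circumradius 9.5 (area = (6/2)·9.500²·sin(360°/6) = 234.48 mm²); the cube at (-3, -3) is present — its section is the full 6×26.5 rectangle (area 159.00 mm²); the cylinder at (5.5, -0.5): section is a regular 6-gon, circumradius r=7 (area = (6/2)·7.000²·sin(360°/6) = 127.31 mm²); After the difference (first − rest): starting from the r=9.5 cylinder (234.48 mm²), the 6×26.5 cube at (-3, -3) partially overlaps it — only the 67.36 mm² overlap (of its 159.00 mm²) is removed, clipping the outline; the r=7 cylinder at (5.5, -0.5) partially overlaps it — only the 64.67 mm² overlap (of its 127.31 mm²) is removed, clipping the outline — area = 102.44 mm². So its area = 102.44 mm². Layer 27 (z = 3.24): the cylinder: section is a regular 6-gon, circumradius r=9.5 (area = (6/2)·9.500²·sin(360°/6) = 234.48 mm²); the cube at (-3, -3) is absent (z outside [-1, 3]); the r=7 cylinder at (5.5, -0.5) contributes a regular 6-gon of circumradius 7 (area = (6/2)·7.000²·sin(360°/6) = 127.31 mm²); After the difference (first − rest): starting from the r=9.5 cylinder (234.48 mm²), the r=7 cylinder at (5.5, -0.5) partially overlaps it — only the 90.79 mm² overlap (of its 127.31 mm²) is removed, clipping the outline — area = 143.69 mm². So its area = 143.69 mm². Layer 27 is larger (143.69 vs 102.44 mm²).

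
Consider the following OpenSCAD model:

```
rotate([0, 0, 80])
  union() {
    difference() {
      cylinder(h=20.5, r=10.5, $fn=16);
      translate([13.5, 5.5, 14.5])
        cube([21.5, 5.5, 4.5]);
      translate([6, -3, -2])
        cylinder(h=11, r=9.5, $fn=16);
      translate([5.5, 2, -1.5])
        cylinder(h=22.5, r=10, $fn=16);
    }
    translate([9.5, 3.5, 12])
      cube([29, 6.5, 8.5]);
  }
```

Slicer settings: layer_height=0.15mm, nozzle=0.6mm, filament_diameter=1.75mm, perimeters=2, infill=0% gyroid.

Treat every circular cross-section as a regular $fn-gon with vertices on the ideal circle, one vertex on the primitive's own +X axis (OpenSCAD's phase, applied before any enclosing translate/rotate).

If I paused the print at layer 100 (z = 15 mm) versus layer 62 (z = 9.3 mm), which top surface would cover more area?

Layer 100 (z = 15): the r=10.5 cylinder gives a regular 16-gon of circumradius 10.5 (constant along its height) (area = (16/2)·10.500²·sin(360°/16) = 337.53 mm²); the cube at (13.5, 5.5) (footprint 21.5×5.5) is included at this height (area 118.25 mm²); the cylinder at (6, -3) is not intersected at this z (z outside [-2, 9]); the cylinder at (5.5, 2): section is a regular 16-gon, circumradius r=10 (area = (16/2)·10.000²·sin(360°/16) = 306.15 mm²); Subtracting the remaining from the first: starting from the r=10.5 cylinder (337.53 mm²), the 21.5×5.5 cube at (13.5, 5.5) misses the remaining region (no effect); the r=10 cylinder at (5.5, 2) partially overlaps it — only the 204.65 mm² overlap (of its 306.15 mm²) is removed, clipping the outline — area = 132.87 mm²; the cube at (9.5, 3.5) is present — its section is the full 29×6.5 rectangle (area 188.50 mm²); Taking the union: the 2 present regions are separate (no shared area or edge), so areas and boundary lengths simply add and each stays a separate island — area = 321.37 mm²; (rotated 80° about Z; rotation is an isometry so areas/perimeters/island counts are preserved). So its area = 321.37 mm². Layer 62 (z = 9.3): the cylinder: section is a regular 16-gon, circumradius r=10.5 (area = (16/2)·10.500²·sin(360°/16) = 337.53 mm²); the cube at (13.5, 5.5) is absent (z outside [14.5, 19]); the cylinder at (6, -3) does not reach this height (z outside [-2, 9]); the r=10 cylinder at (5.5, 2) contributes a regular 16-gon of circumradius 10 (area = (16/2)·10.000²·sin(360°/16) = 306.15 mm²); After the difference (first − rest): starting from the r=10.5 cylinder (337.53 mm²), the r=10 cylinder at (5.5, 2) partially overlaps it — only the 204.65 mm² overlap (of its 306.15 mm²) is removed, clipping the outline — area = 132.87 mm²; the cube at (9.5, 3.5) is absent (z outside [12, 20.5]); Taking the union: only the result so far is present, so the union is just that shape — area = 132.87 mm²; (whole slice rotated 80° about Z — lengths, areas and connectivity unchanged). So its area = 132.87 mm². Layer 100 is larger (321.37 vs 132.87 mm²).

layer 100 (z = 15 mm)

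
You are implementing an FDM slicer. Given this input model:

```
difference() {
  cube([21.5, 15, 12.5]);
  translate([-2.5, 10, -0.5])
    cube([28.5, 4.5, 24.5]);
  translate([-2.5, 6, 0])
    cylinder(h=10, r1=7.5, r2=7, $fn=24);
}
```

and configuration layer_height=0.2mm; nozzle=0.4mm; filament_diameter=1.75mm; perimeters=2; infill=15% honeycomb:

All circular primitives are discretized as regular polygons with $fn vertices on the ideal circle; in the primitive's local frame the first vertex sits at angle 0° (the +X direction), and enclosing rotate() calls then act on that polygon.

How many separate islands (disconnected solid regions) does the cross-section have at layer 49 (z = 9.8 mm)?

At z = 9.8 mm: the 21.5×15 cube contributes its full rectangle; the cube at (-2.5, 10) (footprint 28.5×4.5) is included at this height; the cone at (-2.5, 6) contributes a regular 24-gon of circumradius 7.010 (interpolated between r1=7.5 and r2=7 at t=0.980); Subtracting the remaining from the first: starting from the 21.5×15 cube, the 28.5×4.5 cube at (-2.5, 10) partially overlaps it — only the 96.75 mm² overlap (of its 128.25 mm²) is removed, clipping the outline; the cone at (-2.5, 6) partially overlaps it — only the 37.09 mm² overlap (of its 152.62 mm²) is removed, clipping the outline — 2 connected regions. Overall, the cross-section has 2 separate islands. Island count = 2.

2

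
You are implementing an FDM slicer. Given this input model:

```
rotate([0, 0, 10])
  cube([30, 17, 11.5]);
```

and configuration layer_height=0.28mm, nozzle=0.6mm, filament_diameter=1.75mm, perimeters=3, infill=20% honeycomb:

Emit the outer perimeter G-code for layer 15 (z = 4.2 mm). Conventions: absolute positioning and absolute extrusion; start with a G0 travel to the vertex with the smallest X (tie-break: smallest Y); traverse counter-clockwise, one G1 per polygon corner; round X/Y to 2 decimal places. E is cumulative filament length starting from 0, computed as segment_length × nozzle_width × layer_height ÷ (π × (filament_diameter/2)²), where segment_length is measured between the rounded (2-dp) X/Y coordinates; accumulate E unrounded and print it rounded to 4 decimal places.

G0 X-2.95 Y16.74 Z4.20
G1 X0.00 Y0.00 E1.1872
G1 X29.54 Y5.21 E3.2823
G1 X26.59 Y21.95 E4.4696
G1 X-2.95 Y16.74 E6.5647

At z = 4.2 mm: the cube (footprint 30×17) is included at this height; (whole slice rotated 10° about Z — lengths, areas and connectivity unchanged). The outline is a single polygon with 4 vertices. Extrusion per mm of travel: 0.6 × 0.28 / (π × 0.875²) = 0.069846. Accumulating E over each segment gives final E = 6.5647.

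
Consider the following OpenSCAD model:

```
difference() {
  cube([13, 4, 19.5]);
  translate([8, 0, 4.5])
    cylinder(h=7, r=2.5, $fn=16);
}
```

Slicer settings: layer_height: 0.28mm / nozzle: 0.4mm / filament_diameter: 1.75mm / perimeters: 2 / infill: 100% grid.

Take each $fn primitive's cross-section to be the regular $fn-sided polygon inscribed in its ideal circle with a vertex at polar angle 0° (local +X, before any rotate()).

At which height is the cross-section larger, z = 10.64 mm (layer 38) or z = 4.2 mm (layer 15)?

layer 15 (z = 4.2 mm)

Layer 38 (z = 10.64): the cube (footprint 13×4) is included at this height (area 52.00 mm²); the cylinder at (8, 0): section is a regular 16-gon, circumradius r=2.5 (area = (16/2)·2.500²·sin(360°/16) = 19.13 mm²); Taking the first minus the rest: starting from the 13×4 cube (52.00 mm²), the r=2.5 cylinder at (8, 0) partially overlaps it — only the 9.57 mm² overlap (of its 19.13 mm²) is removed, clipping the outline — area = 42.43 mm². So its area = 42.43 mm². Layer 15 (z = 4.2): the cube (footprint 13×4) is included at this height (area 52.00 mm²); the cylinder at (8, 0) does not reach this height (z outside [4.5, 11.5]); Subtracting the remaining from the first: none of the subtracted shapes is present at this height, so the 13×4 cube is unchanged — area = 52.00 mm². So its area = 52.00 mm². Layer 15 is larger (52.00 vs 42.43 mm²).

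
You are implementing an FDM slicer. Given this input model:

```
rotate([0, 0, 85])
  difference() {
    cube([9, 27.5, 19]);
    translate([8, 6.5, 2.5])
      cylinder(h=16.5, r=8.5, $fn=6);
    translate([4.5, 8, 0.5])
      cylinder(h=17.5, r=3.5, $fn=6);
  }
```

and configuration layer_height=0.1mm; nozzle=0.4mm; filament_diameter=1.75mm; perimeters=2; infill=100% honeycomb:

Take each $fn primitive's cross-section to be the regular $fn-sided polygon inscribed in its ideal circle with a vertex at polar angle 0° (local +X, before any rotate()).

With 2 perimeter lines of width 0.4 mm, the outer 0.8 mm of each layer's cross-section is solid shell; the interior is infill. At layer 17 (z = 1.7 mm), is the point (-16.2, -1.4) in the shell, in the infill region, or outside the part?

At z = 1.7 mm: the cube is present — its section is the full 9×27.5 rectangle; the cylinder at (8, 6.5) is absent (z outside [2.5, 19]); the r=3.5 cylinder at (4.5, 8) gives a regular 6-gon of circumradius 3.5 (constant along its height); Taking the first minus the rest: starting from the 9×27.5 cube, the r=3.5 cylinder at (4.5, 8) lies wholly inside it (removes its full 31.83 mm² and its 21.00 mm outline becomes a hole wall) — 1 connected region with 1 hole; (rotated 85° about Z; rotation is an isometry so areas/perimeters/island counts are preserved). Overall, the cross-section is one region with 1 hole. Undo the 85° rotation: the query point maps to (-2.807, 16.016) in the un-rotated model frame. The nearest boundary edge runs (0.00, 0.00)→(0.00, 27.50); distance from the point to it = 2.81 mm. The point is not inside any of the regions above, so it lies outside the cross-section (2.81 mm from the nearest boundary).

outside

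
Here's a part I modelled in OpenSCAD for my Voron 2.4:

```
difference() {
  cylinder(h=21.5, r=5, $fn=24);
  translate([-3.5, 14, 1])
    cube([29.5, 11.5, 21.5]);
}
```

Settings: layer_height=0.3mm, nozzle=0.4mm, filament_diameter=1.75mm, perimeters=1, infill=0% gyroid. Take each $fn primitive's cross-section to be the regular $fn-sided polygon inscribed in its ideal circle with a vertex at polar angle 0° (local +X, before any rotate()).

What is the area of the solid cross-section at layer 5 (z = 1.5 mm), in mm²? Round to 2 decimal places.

At z = 1.5 mm: the r=5 cylinder gives a regular 24-gon of circumradius 5 (constant along its height) (area = (24/2)·5.000²·sin(360°/24) = 77.65 mm²); the cube at (-3.5, 14) is present — its section is the full 29.5×11.5 rectangle (area 339.25 mm²); After the difference (first − rest): starting from the r=5 cylinder (77.65 mm²), the 29.5×11.5 cube at (-3.5, 14) misses the remaining region (no effect) — area = 77.65 mm². Overall, the cross-section is a single solid region. Net area = 77.65 mm².

77.65 mm²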